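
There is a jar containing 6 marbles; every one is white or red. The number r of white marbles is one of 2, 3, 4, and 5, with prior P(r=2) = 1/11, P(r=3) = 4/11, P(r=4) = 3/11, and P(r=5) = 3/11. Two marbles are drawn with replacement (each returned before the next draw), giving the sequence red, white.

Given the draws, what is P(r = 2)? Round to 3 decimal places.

0.096

Compute the likelihood of the observed sequence for each case: P(data | r = 2) = (4/6)(2/6) = 2/9; P(data | r = 3) = (3/6)(3/6) = 1/4; P(data | r = 4) = (2/6)(4/6) = 2/9; P(data | r = 5) = (1/6)(5/6) = 5/36.
The prior-weighted likelihoods are 1/11 · 2/9 = 2/99, 4/11 · 1/4 = 1/11, 3/11 · 2/9 = 2/33, 3/11 · 5/36 = 5/132; summing to 83/396.
By Bayes' rule, P(r = 2 | data) = (2/99) / (83/396) = 8/83.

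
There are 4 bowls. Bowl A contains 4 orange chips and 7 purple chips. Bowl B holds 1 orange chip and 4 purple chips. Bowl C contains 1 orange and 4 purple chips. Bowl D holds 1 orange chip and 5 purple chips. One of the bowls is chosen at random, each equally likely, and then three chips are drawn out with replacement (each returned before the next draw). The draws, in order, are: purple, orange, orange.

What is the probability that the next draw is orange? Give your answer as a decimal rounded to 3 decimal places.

0.276

For each hypothesis, P(data | H) works out to: P(data | bowl A) = (7/11)(4/11)(4/11) = 0.084147; P(data | bowl B) = (4/5)(1/5)(1/5) = 0.032; P(data | bowl C) = (4/5)(1/5)(1/5) = 0.032; P(data | bowl D) = (5/6)(1/6)(1/6) = 0.023148.
Weighting by the prior gives 1/4 · 0.084147 = 0.021037, 1/4 · 0.032 = 0.008, 1/4 · 0.032 = 0.008, 1/4 · 0.023148 = 0.005787; with total 0.042824.
The posterior is then P(bowl A | data) = 0.49124, P(bowl B | data) = 0.18681, P(bowl C | data) = 0.18681, P(bowl D | data) = 0.13514.
The predictive probability is P(orange next | data) = (4/11)(0.49124) + (1/5)(0.18681) + (1/5)(0.18681) + (1/6)(0.13514) = 0.27588.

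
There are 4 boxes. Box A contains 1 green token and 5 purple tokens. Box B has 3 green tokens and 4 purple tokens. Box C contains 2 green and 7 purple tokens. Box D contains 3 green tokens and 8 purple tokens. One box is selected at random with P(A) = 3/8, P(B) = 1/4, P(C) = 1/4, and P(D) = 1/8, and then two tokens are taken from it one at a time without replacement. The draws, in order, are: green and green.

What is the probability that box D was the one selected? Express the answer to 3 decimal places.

0.138

For each hypothesis, P(data | H) works out to: P(data | box A) = (1/6)(0/5) = 0; P(data | box B) = (3/7)(2/6) = 0.14286; P(data | box C) = (2/9)(1/8) = 0.027778; P(data | box D) = (3/11)(2/10) = 0.054545.
Multiplying each by its prior: 3/8 · 0 = 0, 1/4 · 0.14286 = 0.035714, 1/4 · 0.027778 = 0.0069444, 1/8 · 0.054545 = 0.0068182; summing to 0.049477.
Hence P(box D | data) = (0.0068182) / (0.049477) = 0.13781.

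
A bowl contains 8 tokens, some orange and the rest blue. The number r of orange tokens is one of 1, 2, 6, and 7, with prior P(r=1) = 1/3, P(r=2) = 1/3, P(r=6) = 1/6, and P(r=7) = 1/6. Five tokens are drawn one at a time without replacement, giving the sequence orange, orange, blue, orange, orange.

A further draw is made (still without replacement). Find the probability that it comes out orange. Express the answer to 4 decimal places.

Under each hypothesis, the probability of the observed sequence is: P(data | r = 1) = (1/8)(0/7) = 0; P(data | r = 2) = (2/8)(1/7)(6/6)(0/5) = 0; P(data | r = 6) = (6/8)(5/7)(2/6)(4/5)(3/4) = 3/28; P(data | r = 7) = (7/8)(6/7)(1/6)(5/5)(4/4) = 1/8.
Multiplying each by its prior: 1/3 · 0 = 0, 1/3 · 0 = 0, 1/6 · 3/28 = 1/56, 1/6 · 1/8 = 1/48; summing to 13/336.
Dividing through by the total gives posterior P(r = 1 | data) = 0, P(r = 2 | data) = 0, P(r = 6 | data) = 6/13, P(r = 7 | data) = 7/13.
Averaging over the posterior, P(orange next | data) = (2/3)(6/13) + (1)(7/13) = 11/13.

0.8462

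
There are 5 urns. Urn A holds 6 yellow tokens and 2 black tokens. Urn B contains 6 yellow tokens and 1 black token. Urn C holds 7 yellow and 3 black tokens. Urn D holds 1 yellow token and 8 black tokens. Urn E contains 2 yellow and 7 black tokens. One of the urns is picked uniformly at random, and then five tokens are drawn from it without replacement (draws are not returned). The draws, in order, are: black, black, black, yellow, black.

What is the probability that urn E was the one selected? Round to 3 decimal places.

The likelihood of the observed sequence under each hypothesis: P(data | urn A) = (2/8)(1/7)(0/6) = 0; P(data | urn B) = (1/7)(0/6) = 0; P(data | urn C) = (3/10)(2/9)(1/8)(7/7)(0/6) = 0; P(data | urn D) = (8/9)(7/8)(6/7)(1/6)(5/5) = 1/9; P(data | urn E) = (7/9)(6/8)(5/7)(2/6)(4/5) = 1/9.
The prior-weighted likelihoods are 1/5 · 0 = 0, 1/5 · 0 = 0, 1/5 · 0 = 0, 1/5 · 1/9 = 1/45, 1/5 · 1/9 = 1/45; summing to 2/45.
Therefore the posterior P(urn E | data) = (1/45) / (2/45) = 1/2.

0.500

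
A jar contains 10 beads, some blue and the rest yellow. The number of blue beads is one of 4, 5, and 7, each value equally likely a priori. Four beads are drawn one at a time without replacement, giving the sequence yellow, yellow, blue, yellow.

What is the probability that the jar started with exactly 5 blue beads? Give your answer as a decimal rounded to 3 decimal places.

0.365

Under each hypothesis, the probability of the observed sequence is: P(data | r = 4) = (6/10)(5/9)(4/8)(4/7) = 0.095238; P(data | r = 5) = (5/10)(4/9)(5/8)(3/7) = 0.059524; P(data | r = 7) = (3/10)(2/9)(7/8)(1/7) = 0.0083333.
Weighting by the prior gives 1/3 · 0.095238 = 0.031746, 1/3 · 0.059524 = 0.019841, 1/3 · 0.0083333 = 0.0027778; these sum to 0.054365.
So P(r = 5 | data) = (0.019841) / (0.054365) = 0.36496.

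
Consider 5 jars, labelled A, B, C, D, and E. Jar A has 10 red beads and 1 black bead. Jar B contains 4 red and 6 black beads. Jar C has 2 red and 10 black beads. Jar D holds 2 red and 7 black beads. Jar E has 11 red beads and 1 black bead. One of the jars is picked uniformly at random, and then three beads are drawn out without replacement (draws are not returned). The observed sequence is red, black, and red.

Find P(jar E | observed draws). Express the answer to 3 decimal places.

0.263

Under each hypothesis, the probability of the observed sequence is: P(data | jar A) = (10/11)(1/10)(9/9) = 0.090909; P(data | jar B) = (4/10)(6/9)(3/8) = 0.1; P(data | jar C) = (2/12)(10/11)(1/10) = 0.015152; P(data | jar D) = (2/9)(7/8)(1/7) = 0.027778; P(data | jar E) = (11/12)(1/11)(10/10) = 0.083333.
The prior-weighted likelihoods are 1/5 · 0.090909 = 0.018182, 1/5 · 0.1 = 0.02, 1/5 · 0.015152 = 0.0030303, 1/5 · 0.027778 = 0.0055556, 1/5 · 0.083333 = 0.016667; summing to 0.063434.
Therefore the posterior P(jar E | data) = (0.016667) / (0.063434) = 0.26274.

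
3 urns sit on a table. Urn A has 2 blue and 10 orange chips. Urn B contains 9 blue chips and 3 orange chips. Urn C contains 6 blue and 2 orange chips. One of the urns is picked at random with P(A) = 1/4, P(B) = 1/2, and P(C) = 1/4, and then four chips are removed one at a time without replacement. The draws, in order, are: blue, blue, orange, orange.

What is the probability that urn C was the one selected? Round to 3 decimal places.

For each hypothesis, P(data | H) works out to: P(data | urn A) = (2/12)(1/11)(10/10)(9/9) = 0.015152; P(data | urn B) = (9/12)(8/11)(3/10)(2/9) = 0.036364; P(data | urn C) = (6/8)(5/7)(2/6)(1/5) = 0.035714.
Weighting by the prior gives 1/4 · 0.015152 = 0.0037879, 1/2 · 0.036364 = 0.018182, 1/4 · 0.035714 = 0.0089286; summing to 0.030898.
Therefore the posterior P(urn C | data) = (0.0089286) / (0.030898) = 0.28897.

0.289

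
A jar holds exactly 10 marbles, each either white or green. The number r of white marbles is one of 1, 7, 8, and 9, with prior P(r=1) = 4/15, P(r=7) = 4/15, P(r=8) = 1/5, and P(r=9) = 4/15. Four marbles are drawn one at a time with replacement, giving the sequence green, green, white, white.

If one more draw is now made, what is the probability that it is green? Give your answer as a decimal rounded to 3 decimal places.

Compute the likelihood of the observed sequence for each case: P(data | r = 1) = (9/10)(9/10)(1/10)(1/10) = 0.0081; P(data | r = 7) = (3/10)(3/10)(7/10)(7/10) = 0.0441; P(data | r = 8) = (2/10)(2/10)(8/10)(8/10) = 0.0256; P(data | r = 9) = (1/10)(1/10)(9/10)(9/10) = 0.0081.
Multiplying each by its prior: 4/15 · 0.0081 = 0.00216, 4/15 · 0.0441 = 0.01176, 1/5 · 0.0256 = 0.00512, 4/15 · 0.0081 = 0.00216; with total 0.0212.
Dividing through by the total gives posterior P(r = 1 | data) = 0.10189, P(r = 7 | data) = 0.55472, P(r = 8 | data) = 0.24151, P(r = 9 | data) = 0.10189.
Averaging over the posterior, P(green next | data) = (9/10)(0.10189) + (3/10)(0.55472) + (1/5)(0.24151) + (1/10)(0.10189) = 0.3166.

0.317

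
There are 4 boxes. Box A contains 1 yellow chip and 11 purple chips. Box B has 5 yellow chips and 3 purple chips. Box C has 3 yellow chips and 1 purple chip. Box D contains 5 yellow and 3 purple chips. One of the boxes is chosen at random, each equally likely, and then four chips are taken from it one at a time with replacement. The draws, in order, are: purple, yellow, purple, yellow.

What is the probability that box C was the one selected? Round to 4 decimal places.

Compute the likelihood of the observed sequence for each case: P(data | box A) = (11/12)(1/12)(11/12)(1/12) = 0.0058353; P(data | box B) = (3/8)(5/8)(3/8)(5/8) = 0.054932; P(data | box C) = (1/4)(3/4)(1/4)(3/4) = 0.035156; P(data | box D) = (3/8)(5/8)(3/8)(5/8) = 0.054932.
Multiplying each by its prior: 1/4 · 0.0058353 = 0.0014588, 1/4 · 0.054932 = 0.013733, 1/4 · 0.035156 = 0.0087891, 1/4 · 0.054932 = 0.013733; these sum to 0.037714.
Hence P(box C | data) = (0.0087891) / (0.037714) = 0.23305.

0.2330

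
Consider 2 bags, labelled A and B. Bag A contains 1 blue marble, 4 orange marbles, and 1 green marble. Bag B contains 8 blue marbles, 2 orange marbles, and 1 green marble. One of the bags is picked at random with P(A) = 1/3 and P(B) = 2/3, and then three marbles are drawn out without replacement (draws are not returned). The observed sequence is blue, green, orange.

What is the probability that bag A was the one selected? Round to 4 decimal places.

0.5077

Compute the likelihood of the observed sequence for each case: P(data | bag A) = (1/6)(1/5)(4/4) = 0.033333; P(data | bag B) = (8/11)(1/10)(2/9) = 0.016162.
The prior-weighted likelihoods are 1/3 · 0.033333 = 0.011111, 2/3 · 0.016162 = 0.010774; with total 0.021886.
Hence P(bag A | data) = (0.011111) / (0.021886) = 0.50769.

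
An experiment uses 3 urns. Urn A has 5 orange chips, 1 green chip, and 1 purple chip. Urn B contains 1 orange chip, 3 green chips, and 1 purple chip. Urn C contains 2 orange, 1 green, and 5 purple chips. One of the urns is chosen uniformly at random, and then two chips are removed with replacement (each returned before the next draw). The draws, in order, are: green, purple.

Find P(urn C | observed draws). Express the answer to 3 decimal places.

0.357

Compute the likelihood of the observed sequence for each case: P(data | urn A) = (1/7)(1/7) = 0.020408; P(data | urn B) = (3/5)(1/5) = 0.12; P(data | urn C) = (1/8)(5/8) = 0.078125.
Weighting by the prior gives 1/3 · 0.020408 = 0.0068027, 1/3 · 0.12 = 0.04, 1/3 · 0.078125 = 0.026042; summing to 0.072844.
Hence P(urn C | data) = (0.026042) / (0.072844) = 0.3575.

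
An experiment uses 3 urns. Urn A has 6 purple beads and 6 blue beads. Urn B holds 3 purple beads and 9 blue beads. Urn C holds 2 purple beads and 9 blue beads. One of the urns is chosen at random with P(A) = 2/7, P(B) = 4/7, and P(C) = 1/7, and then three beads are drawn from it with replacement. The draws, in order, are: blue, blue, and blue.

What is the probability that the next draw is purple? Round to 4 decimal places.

For each hypothesis, P(data | H) works out to: P(data | urn A) = (6/12)(6/12)(6/12) = 0.125; P(data | urn B) = (9/12)(9/12)(9/12) = 0.42188; P(data | urn C) = (9/11)(9/11)(9/11) = 0.54771.
The prior-weighted likelihoods are 2/7 · 0.125 = 0.035714, 4/7 · 0.42188 = 0.24107, 1/7 · 0.54771 = 0.078244; summing to 0.35503.
Dividing through by the total gives posterior P(urn A | data) = 0.1006, P(urn B | data) = 0.67902, P(urn C | data) = 0.22039.
The predictive probability is P(purple next | data) = (1/2)(0.1006) + (1/4)(0.67902) + (2/11)(0.22039) = 0.26012.

0.2601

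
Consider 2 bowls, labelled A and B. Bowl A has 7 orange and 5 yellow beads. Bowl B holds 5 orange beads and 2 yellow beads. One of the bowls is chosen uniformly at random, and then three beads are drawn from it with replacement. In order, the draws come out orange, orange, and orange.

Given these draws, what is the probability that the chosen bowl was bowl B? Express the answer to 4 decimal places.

0.6474

Compute the likelihood of the observed sequence for each case: P(data | bowl A) = (7/12)(7/12)(7/12) = 0.1985; P(data | bowl B) = (5/7)(5/7)(5/7) = 0.36443.
Multiplying each by its prior: 1/2 · 0.1985 = 0.099248, 1/2 · 0.36443 = 0.18222; these sum to 0.28146.
By Bayes' rule, P(bowl B | data) = (0.18222) / (0.28146) = 0.64739.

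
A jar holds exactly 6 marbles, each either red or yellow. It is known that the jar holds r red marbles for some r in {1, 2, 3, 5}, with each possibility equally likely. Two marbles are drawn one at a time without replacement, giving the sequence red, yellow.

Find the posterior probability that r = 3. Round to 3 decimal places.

0.333

The likelihood of the observed sequence under each hypothesis: P(data | r = 1) = (1/6)(5/5) = 1/6; P(data | r = 2) = (2/6)(4/5) = 4/15; P(data | r = 3) = (3/6)(3/5) = 3/10; P(data | r = 5) = (5/6)(1/5) = 1/6.
Multiplying each by its prior: 1/4 · 1/6 = 1/24, 1/4 · 4/15 = 1/15, 1/4 · 3/10 = 3/40, 1/4 · 1/6 = 1/24; summing to 9/40.
Hence P(r = 3 | data) = (3/40) / (9/40) = 1/3.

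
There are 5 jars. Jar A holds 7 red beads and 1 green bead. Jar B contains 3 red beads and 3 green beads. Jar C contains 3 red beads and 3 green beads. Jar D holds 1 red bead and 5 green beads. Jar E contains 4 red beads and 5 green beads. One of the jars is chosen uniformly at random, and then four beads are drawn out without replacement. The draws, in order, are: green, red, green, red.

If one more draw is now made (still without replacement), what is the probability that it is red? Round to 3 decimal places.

0.472

The likelihood of the observed sequence under each hypothesis: P(data | jar A) = (1/8)(7/7)(0/6) = 0; P(data | jar B) = (3/6)(3/5)(2/4)(2/3) = 0.1; P(data | jar C) = (3/6)(3/5)(2/4)(2/3) = 0.1; P(data | jar D) = (5/6)(1/5)(4/4)(0/3) = 0; P(data | jar E) = (5/9)(4/8)(4/7)(3/6) = 0.079365.
Weighting by the prior gives 1/5 · 0 = 0, 1/5 · 0.1 = 0.02, 1/5 · 0.1 = 0.02, 1/5 · 0 = 0, 1/5 · 0.079365 = 0.015873; these sum to 0.055873.
Normalising, the posterior is P(jar A | data) = 0, P(jar B | data) = 0.35795, P(jar C | data) = 0.35795, P(jar D | data) = 0, P(jar E | data) = 0.28409.
The predictive probability is P(red next | data) = (1/2)(0.35795) + (1/2)(0.35795) + (2/5)(0.28409) = 0.47159.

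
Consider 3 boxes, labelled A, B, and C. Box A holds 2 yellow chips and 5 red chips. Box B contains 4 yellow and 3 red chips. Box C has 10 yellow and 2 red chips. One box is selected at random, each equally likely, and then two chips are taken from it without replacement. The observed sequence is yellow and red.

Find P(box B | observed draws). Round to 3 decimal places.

0.423

The likelihood of the observed sequence under each hypothesis: P(data | box A) = (2/7)(5/6) = 5/21; P(data | box B) = (4/7)(3/6) = 2/7; P(data | box C) = (10/12)(2/11) = 5/33.
The prior-weighted likelihoods are 1/3 · 5/21 = 5/63, 1/3 · 2/7 = 2/21, 1/3 · 5/33 = 5/99; summing to 52/231.
Hence P(box B | data) = (2/21) / (52/231) = 11/26.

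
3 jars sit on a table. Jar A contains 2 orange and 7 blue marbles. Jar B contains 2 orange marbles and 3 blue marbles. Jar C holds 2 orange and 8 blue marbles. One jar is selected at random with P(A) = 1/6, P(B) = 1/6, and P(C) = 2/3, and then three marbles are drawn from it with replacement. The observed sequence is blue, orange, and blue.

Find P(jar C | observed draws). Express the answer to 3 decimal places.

0.648

Under each hypothesis, the probability of the observed sequence is: P(data | jar A) = (7/9)(2/9)(7/9) = 0.13443; P(data | jar B) = (3/5)(2/5)(3/5) = 0.144; P(data | jar C) = (8/10)(2/10)(8/10) = 0.128.
Weighting by the prior gives 1/6 · 0.13443 = 0.022405, 1/6 · 0.144 = 0.024, 2/3 · 0.128 = 0.085333; these sum to 0.13174.
So P(jar C | data) = (0.085333) / (0.13174) = 0.64775.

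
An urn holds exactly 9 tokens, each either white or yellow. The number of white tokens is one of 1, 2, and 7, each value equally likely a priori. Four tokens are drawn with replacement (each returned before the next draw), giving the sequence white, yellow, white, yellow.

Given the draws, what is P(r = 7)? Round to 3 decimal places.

0.430

The likelihood of the observed sequence under each hypothesis: P(data | r = 1) = (1/9)(8/9)(1/9)(8/9) = 0.0097546; P(data | r = 2) = (2/9)(7/9)(2/9)(7/9) = 0.029873; P(data | r = 7) = (7/9)(2/9)(7/9)(2/9) = 0.029873.
Multiplying each by its prior: 1/3 · 0.0097546 = 0.0032515, 1/3 · 0.029873 = 0.0099578, 1/3 · 0.029873 = 0.0099578; summing to 0.023167.
Hence P(r = 7 | data) = (0.0099578) / (0.023167) = 0.42982.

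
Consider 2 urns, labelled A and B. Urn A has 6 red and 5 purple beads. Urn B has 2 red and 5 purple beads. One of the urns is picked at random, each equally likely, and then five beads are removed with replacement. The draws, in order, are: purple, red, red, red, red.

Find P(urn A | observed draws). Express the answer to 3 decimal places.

0.894

Compute the likelihood of the observed sequence for each case: P(data | urn A) = (5/11)(6/11)(6/11)(6/11)(6/11) = 0.040236; P(data | urn B) = (5/7)(2/7)(2/7)(2/7)(2/7) = 0.0047599.
The prior-weighted likelihoods are 1/2 · 0.040236 = 0.020118, 1/2 · 0.0047599 = 0.00238; with total 0.022498.
By Bayes' rule, P(urn A | data) = (0.020118) / (0.022498) = 0.89421.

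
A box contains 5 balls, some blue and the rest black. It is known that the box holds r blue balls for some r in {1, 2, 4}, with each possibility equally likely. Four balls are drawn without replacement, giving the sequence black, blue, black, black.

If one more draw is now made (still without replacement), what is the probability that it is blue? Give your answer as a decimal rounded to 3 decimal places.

0.333

Under each hypothesis, the probability of the observed sequence is: P(data | r = 1) = (4/5)(1/4)(3/3)(2/2) = 1/5; P(data | r = 2) = (3/5)(2/4)(2/3)(1/2) = 1/10; P(data | r = 4) = (1/5)(4/4)(0/3) = 0.
Weighting by the prior gives 1/3 · 1/5 = 1/15, 1/3 · 1/10 = 1/30, 1/3 · 0 = 0; summing to 1/10.
The posterior is then P(r = 1 | data) = 2/3, P(r = 2 | data) = 1/3, P(r = 4 | data) = 0.
Averaging over the posterior, P(blue next | data) = (0)(2/3) + (1)(1/3) = 1/3.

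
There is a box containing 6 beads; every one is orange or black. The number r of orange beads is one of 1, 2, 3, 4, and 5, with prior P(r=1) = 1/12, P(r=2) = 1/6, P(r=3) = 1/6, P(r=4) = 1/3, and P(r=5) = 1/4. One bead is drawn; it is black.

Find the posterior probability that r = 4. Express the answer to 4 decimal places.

For each hypothesis, P(data | H) works out to: P(data | r = 1) = (5/6) = 5/6; P(data | r = 2) = (4/6) = 2/3; P(data | r = 3) = (3/6) = 1/2; P(data | r = 4) = (2/6) = 1/3; P(data | r = 5) = (1/6) = 1/6.
Multiplying each by its prior: 1/12 · 5/6 = 5/72, 1/6 · 2/3 = 1/9, 1/6 · 1/2 = 1/12, 1/3 · 1/3 = 1/9, 1/4 · 1/6 = 1/24; with total 5/12.
Therefore the posterior P(r = 4 | data) = (1/9) / (5/12) = 4/15.

0.2667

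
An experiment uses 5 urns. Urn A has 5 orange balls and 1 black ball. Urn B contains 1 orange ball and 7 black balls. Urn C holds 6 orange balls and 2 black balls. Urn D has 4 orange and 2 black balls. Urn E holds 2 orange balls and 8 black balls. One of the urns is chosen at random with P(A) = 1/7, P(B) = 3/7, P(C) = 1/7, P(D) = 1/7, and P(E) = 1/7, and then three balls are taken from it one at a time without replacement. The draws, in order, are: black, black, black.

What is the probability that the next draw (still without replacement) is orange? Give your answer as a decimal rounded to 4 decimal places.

0.2171

Compute the likelihood of the observed sequence for each case: P(data | urn A) = (1/6)(0/5) = 0; P(data | urn B) = (7/8)(6/7)(5/6) = 5/8; P(data | urn C) = (2/8)(1/7)(0/6) = 0; P(data | urn D) = (2/6)(1/5)(0/4) = 0; P(data | urn E) = (8/10)(7/9)(6/8) = 7/15.
Multiplying each by its prior: 1/7 · 0 = 0, 3/7 · 5/8 = 15/56, 1/7 · 0 = 0, 1/7 · 0 = 0, 1/7 · 7/15 = 1/15; with total 281/840.
Dividing through by the total gives posterior P(urn A | data) = 0, P(urn B | data) = 225/281, P(urn C | data) = 0, P(urn D | data) = 0, P(urn E | data) = 56/281.
The predictive probability is P(orange next | data) = (1/5)(225/281) + (2/7)(56/281) = 61/281.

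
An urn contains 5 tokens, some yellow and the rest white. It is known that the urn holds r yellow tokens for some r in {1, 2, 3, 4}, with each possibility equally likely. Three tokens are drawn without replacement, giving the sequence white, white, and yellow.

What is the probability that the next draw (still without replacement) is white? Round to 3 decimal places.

0.600

For each hypothesis, P(data | H) works out to: P(data | r = 1) = (4/5)(3/4)(1/3) = 1/5; P(data | r = 2) = (3/5)(2/4)(2/3) = 1/5; P(data | r = 3) = (2/5)(1/4)(3/3) = 1/10; P(data | r = 4) = (1/5)(0/4) = 0.
Multiplying each by its prior: 1/4 · 1/5 = 1/20, 1/4 · 1/5 = 1/20, 1/4 · 1/10 = 1/40, 1/4 · 0 = 0; with total 1/8.
Normalising, the posterior is P(r = 1 | data) = 2/5, P(r = 2 | data) = 2/5, P(r = 3 | data) = 1/5, P(r = 4 | data) = 0.
So P(white next | data) = Σ P(white next | H) P(H | data) = (1)(2/5) + (1/2)(2/5) + (0)(1/5) = 3/5.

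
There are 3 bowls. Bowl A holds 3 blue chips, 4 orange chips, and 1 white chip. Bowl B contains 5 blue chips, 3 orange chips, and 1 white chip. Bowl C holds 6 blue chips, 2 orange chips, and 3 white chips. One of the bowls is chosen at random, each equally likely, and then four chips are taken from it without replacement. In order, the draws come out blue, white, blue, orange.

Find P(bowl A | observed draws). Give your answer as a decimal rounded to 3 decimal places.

The likelihood of the observed sequence under each hypothesis: P(data | bowl A) = (3/8)(1/7)(2/6)(4/5) = 0.014286; P(data | bowl B) = (5/9)(1/8)(4/7)(3/6) = 0.019841; P(data | bowl C) = (6/11)(3/10)(5/9)(2/8) = 0.022727.
Weighting by the prior gives 1/3 · 0.014286 = 0.0047619, 1/3 · 0.019841 = 0.0066138, 1/3 · 0.022727 = 0.0075758; with total 0.018951.
Hence P(bowl A | data) = (0.0047619) / (0.018951) = 0.25127.

0.251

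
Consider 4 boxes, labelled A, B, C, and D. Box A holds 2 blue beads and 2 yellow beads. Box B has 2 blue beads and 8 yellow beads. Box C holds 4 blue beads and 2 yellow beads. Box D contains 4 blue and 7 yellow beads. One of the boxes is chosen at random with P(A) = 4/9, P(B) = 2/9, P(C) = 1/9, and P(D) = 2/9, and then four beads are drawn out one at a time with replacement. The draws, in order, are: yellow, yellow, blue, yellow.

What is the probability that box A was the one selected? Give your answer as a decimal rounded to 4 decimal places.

Compute the likelihood of the observed sequence for each case: P(data | box A) = (2/4)(2/4)(2/4)(2/4) = 0.0625; P(data | box B) = (8/10)(8/10)(2/10)(8/10) = 0.1024; P(data | box C) = (2/6)(2/6)(4/6)(2/6) = 0.024691; P(data | box D) = (7/11)(7/11)(4/11)(7/11) = 0.093709.
The prior-weighted likelihoods are 4/9 · 0.0625 = 0.027778, 2/9 · 0.1024 = 0.022756, 1/9 · 0.024691 = 0.0027435, 2/9 · 0.093709 = 0.020824; with total 0.074101.
Hence P(box A | data) = (0.027778) / (0.074101) = 0.37486.

0.3749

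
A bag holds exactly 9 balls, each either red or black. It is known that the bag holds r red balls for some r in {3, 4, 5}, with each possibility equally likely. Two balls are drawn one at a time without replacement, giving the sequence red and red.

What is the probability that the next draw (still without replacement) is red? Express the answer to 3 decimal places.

0.338

The likelihood of the observed sequence under each hypothesis: P(data | r = 3) = (3/9)(2/8) = 1/12; P(data | r = 4) = (4/9)(3/8) = 1/6; P(data | r = 5) = (5/9)(4/8) = 5/18.
The prior-weighted likelihoods are 1/3 · 1/12 = 1/36, 1/3 · 1/6 = 1/18, 1/3 · 5/18 = 5/54; summing to 19/108.
Dividing through by the total gives posterior P(r = 3 | data) = 3/19, P(r = 4 | data) = 6/19, P(r = 5 | data) = 10/19.
Averaging over the posterior, P(red next | data) = (1/7)(3/19) + (2/7)(6/19) + (3/7)(10/19) = 45/133.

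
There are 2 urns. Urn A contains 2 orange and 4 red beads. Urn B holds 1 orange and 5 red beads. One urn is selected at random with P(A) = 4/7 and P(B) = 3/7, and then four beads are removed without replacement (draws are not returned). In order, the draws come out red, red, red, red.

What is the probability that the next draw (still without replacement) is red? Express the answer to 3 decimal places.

0.395

For each hypothesis, P(data | H) works out to: P(data | urn A) = (4/6)(3/5)(2/4)(1/3) = 1/15; P(data | urn B) = (5/6)(4/5)(3/4)(2/3) = 1/3.
The prior-weighted likelihoods are 4/7 · 1/15 = 4/105, 3/7 · 1/3 = 1/7; these sum to 19/105.
Normalising, the posterior is P(urn A | data) = 4/19, P(urn B | data) = 15/19.
So P(red next | data) = Σ P(red next | H) P(H | data) = (0)(4/19) + (1/2)(15/19) = 15/38.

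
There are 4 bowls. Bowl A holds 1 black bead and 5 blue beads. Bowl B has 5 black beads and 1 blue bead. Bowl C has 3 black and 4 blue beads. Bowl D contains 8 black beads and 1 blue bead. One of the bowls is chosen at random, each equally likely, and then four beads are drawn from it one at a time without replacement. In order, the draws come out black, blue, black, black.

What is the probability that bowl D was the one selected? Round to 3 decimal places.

0.363

For each hypothesis, P(data | H) works out to: P(data | bowl A) = (1/6)(5/5)(0/4) = 0; P(data | bowl B) = (5/6)(1/5)(4/4)(3/3) = 0.16667; P(data | bowl C) = (3/7)(4/6)(2/5)(1/4) = 0.028571; P(data | bowl D) = (8/9)(1/8)(7/7)(6/6) = 0.11111.
The prior-weighted likelihoods are 1/4 · 0 = 0, 1/4 · 0.16667 = 0.041667, 1/4 · 0.028571 = 0.0071429, 1/4 · 0.11111 = 0.027778; these sum to 0.076587.
So P(bowl D | data) = (0.027778) / (0.076587) = 0.36269.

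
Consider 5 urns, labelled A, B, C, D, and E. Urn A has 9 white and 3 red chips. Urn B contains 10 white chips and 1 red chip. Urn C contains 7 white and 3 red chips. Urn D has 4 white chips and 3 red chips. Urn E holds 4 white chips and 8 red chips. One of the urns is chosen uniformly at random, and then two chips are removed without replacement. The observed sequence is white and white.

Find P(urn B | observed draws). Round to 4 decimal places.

0.3707

Compute the likelihood of the observed sequence for each case: P(data | urn A) = (9/12)(8/11) = 0.54545; P(data | urn B) = (10/11)(9/10) = 0.81818; P(data | urn C) = (7/10)(6/9) = 0.46667; P(data | urn D) = (4/7)(3/6) = 0.28571; P(data | urn E) = (4/12)(3/11) = 0.090909.
Weighting by the prior gives 1/5 · 0.54545 = 0.10909, 1/5 · 0.81818 = 0.16364, 1/5 · 0.46667 = 0.093333, 1/5 · 0.28571 = 0.057143, 1/5 · 0.090909 = 0.018182; summing to 0.44139.
Therefore the posterior P(urn B | data) = (0.16364) / (0.44139) = 0.37073.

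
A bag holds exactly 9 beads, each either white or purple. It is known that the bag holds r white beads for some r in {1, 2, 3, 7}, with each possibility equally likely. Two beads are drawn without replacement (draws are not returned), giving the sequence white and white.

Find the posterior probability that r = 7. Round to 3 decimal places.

0.840

For each hypothesis, P(data | H) works out to: P(data | r = 1) = (1/9)(0/8) = 0; P(data | r = 2) = (2/9)(1/8) = 1/36; P(data | r = 3) = (3/9)(2/8) = 1/12; P(data | r = 7) = (7/9)(6/8) = 7/12.
Multiplying each by its prior: 1/4 · 0 = 0, 1/4 · 1/36 = 1/144, 1/4 · 1/12 = 1/48, 1/4 · 7/12 = 7/48; these sum to 25/144.
By Bayes' rule, P(r = 7 | data) = (7/48) / (25/144) = 21/25.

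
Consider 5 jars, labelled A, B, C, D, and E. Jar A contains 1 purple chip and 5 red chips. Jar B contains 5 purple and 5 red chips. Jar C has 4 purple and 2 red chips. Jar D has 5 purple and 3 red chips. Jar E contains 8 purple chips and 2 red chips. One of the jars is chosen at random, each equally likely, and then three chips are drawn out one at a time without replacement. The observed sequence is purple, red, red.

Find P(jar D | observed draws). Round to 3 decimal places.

The likelihood of the observed sequence under each hypothesis: P(data | jar A) = (1/6)(5/5)(4/4) = 0.16667; P(data | jar B) = (5/10)(5/9)(4/8) = 0.13889; P(data | jar C) = (4/6)(2/5)(1/4) = 0.066667; P(data | jar D) = (5/8)(3/7)(2/6) = 0.089286; P(data | jar E) = (8/10)(2/9)(1/8) = 0.022222.
Multiplying each by its prior: 1/5 · 0.16667 = 0.033333, 1/5 · 0.13889 = 0.027778, 1/5 · 0.066667 = 0.013333, 1/5 · 0.089286 = 0.017857, 1/5 · 0.022222 = 0.0044444; these sum to 0.096746.
So P(jar D | data) = (0.017857) / (0.096746) = 0.18458.

0.185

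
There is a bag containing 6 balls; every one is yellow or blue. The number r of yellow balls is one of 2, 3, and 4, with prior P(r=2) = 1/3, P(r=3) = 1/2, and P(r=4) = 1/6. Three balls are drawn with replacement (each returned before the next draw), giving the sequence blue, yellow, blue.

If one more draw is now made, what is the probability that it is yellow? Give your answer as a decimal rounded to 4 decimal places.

Compute the likelihood of the observed sequence for each case: P(data | r = 2) = (4/6)(2/6)(4/6) = 0.14815; P(data | r = 3) = (3/6)(3/6)(3/6) = 0.125; P(data | r = 4) = (2/6)(4/6)(2/6) = 0.074074.
The prior-weighted likelihoods are 1/3 · 0.14815 = 0.049383, 1/2 · 0.125 = 0.0625, 1/6 · 0.074074 = 0.012346; these sum to 0.12423.
Normalising, the posterior is P(r = 2 | data) = 0.39752, P(r = 3 | data) = 0.50311, P(r = 4 | data) = 0.099379.
So P(yellow next | data) = Σ P(yellow next | H) P(H | data) = (1/3)(0.39752) + (1/2)(0.50311) + (2/3)(0.099379) = 0.45031.

0.4503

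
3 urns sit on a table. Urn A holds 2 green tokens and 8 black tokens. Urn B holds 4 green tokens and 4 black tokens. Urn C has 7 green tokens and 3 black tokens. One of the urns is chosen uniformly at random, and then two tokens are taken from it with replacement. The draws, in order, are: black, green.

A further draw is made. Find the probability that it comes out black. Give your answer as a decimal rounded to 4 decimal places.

Compute the likelihood of the observed sequence for each case: P(data | urn A) = (8/10)(2/10) = 4/25; P(data | urn B) = (4/8)(4/8) = 1/4; P(data | urn C) = (3/10)(7/10) = 21/100.
The prior-weighted likelihoods are 1/3 · 4/25 = 4/75, 1/3 · 1/4 = 1/12, 1/3 · 21/100 = 7/100; with total 31/150.
The posterior is then P(urn A | data) = 8/31, P(urn B | data) = 25/62, P(urn C | data) = 21/62.
So P(black next | data) = Σ P(black next | H) P(H | data) = (4/5)(8/31) + (1/2)(25/62) + (3/10)(21/62) = 79/155.

0.5097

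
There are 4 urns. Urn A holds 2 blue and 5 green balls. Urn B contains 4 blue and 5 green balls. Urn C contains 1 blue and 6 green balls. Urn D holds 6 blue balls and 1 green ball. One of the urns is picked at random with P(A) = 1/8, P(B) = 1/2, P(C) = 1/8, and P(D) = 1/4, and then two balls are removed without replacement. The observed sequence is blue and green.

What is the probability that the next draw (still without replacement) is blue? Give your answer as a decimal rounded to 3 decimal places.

0.455

Compute the likelihood of the observed sequence for each case: P(data | urn A) = (2/7)(5/6) = 5/21; P(data | urn B) = (4/9)(5/8) = 5/18; P(data | urn C) = (1/7)(6/6) = 1/7; P(data | urn D) = (6/7)(1/6) = 1/7.
The prior-weighted likelihoods are 1/8 · 5/21 = 5/168, 1/2 · 5/18 = 5/36, 1/8 · 1/7 = 1/56, 1/4 · 1/7 = 1/28; these sum to 2/9.
Dividing through by the total gives posterior P(urn A | data) = 15/112, P(urn B | data) = 5/8, P(urn C | data) = 9/112, P(urn D | data) = 9/56.
So P(blue next | data) = Σ P(blue next | H) P(H | data) = (1/5)(15/112) + (3/7)(5/8) + (0)(9/112) + (1)(9/56) = 51/112.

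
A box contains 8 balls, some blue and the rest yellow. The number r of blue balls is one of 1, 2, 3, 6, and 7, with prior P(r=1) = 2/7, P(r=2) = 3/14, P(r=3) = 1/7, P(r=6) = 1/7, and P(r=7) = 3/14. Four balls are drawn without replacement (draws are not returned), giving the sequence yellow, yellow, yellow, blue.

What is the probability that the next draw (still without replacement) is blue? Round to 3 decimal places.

0.188

For each hypothesis, P(data | H) works out to: P(data | r = 1) = (7/8)(6/7)(5/6)(1/5) = 1/8; P(data | r = 2) = (6/8)(5/7)(4/6)(2/5) = 1/7; P(data | r = 3) = (5/8)(4/7)(3/6)(3/5) = 3/28; P(data | r = 6) = (2/8)(1/7)(0/6) = 0; P(data | r = 7) = (1/8)(0/7) = 0.
Multiplying each by its prior: 2/7 · 1/8 = 1/28, 3/14 · 1/7 = 3/98, 1/7 · 3/28 = 3/196, 1/7 · 0 = 0, 3/14 · 0 = 0; these sum to 4/49.
The posterior is then P(r = 1 | data) = 7/16, P(r = 2 | data) = 3/8, P(r = 3 | data) = 3/16, P(r = 6 | data) = 0, P(r = 7 | data) = 0.
The predictive probability is P(blue next | data) = (0)(7/16) + (1/4)(3/8) + (1/2)(3/16) = 3/16.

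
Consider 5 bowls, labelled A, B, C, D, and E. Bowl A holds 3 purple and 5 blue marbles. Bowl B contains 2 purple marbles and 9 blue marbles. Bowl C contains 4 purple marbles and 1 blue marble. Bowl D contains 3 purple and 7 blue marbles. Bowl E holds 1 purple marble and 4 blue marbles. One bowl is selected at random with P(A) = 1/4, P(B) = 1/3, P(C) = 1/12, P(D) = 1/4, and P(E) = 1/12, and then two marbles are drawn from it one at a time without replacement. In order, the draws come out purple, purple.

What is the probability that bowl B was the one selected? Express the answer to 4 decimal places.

Compute the likelihood of the observed sequence for each case: P(data | bowl A) = (3/8)(2/7) = 0.10714; P(data | bowl B) = (2/11)(1/10) = 0.018182; P(data | bowl C) = (4/5)(3/4) = 0.6; P(data | bowl D) = (3/10)(2/9) = 0.066667; P(data | bowl E) = (1/5)(0/4) = 0.
Multiplying each by its prior: 1/4 · 0.10714 = 0.026786, 1/3 · 0.018182 = 0.0060606, 1/12 · 0.6 = 0.05, 1/4 · 0.066667 = 0.016667, 1/12 · 0 = 0; with total 0.099513.
Therefore the posterior P(bowl B | data) = (0.0060606) / (0.099513) = 0.060903.

0.0609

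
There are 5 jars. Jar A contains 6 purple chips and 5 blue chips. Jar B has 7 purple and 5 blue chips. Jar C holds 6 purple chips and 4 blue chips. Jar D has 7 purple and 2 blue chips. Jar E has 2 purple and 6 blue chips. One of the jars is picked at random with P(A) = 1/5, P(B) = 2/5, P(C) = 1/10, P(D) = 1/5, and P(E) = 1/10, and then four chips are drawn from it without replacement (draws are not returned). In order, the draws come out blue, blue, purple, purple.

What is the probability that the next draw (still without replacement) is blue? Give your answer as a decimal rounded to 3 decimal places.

0.386

The likelihood of the observed sequence under each hypothesis: P(data | jar A) = (5/11)(4/10)(6/9)(5/8) = 0.075758; P(data | jar B) = (5/12)(4/11)(7/10)(6/9) = 0.070707; P(data | jar C) = (4/10)(3/9)(6/8)(5/7) = 0.071429; P(data | jar D) = (2/9)(1/8)(7/7)(6/6) = 0.027778; P(data | jar E) = (6/8)(5/7)(2/6)(1/5) = 0.035714.
The prior-weighted likelihoods are 1/5 · 0.075758 = 0.015152, 2/5 · 0.070707 = 0.028283, 1/10 · 0.071429 = 0.0071429, 1/5 · 0.027778 = 0.0055556, 1/10 · 0.035714 = 0.0035714; summing to 0.059704.
Normalising, the posterior is P(jar A | data) = 0.25378, P(jar B | data) = 0.47372, P(jar C | data) = 0.11964, P(jar D | data) = 0.093051, P(jar E | data) = 0.059819.
The predictive probability is P(blue next | data) = (3/7)(0.25378) + (3/8)(0.47372) + (1/3)(0.11964) + (0)(0.093051) + (1)(0.059819) = 0.3861.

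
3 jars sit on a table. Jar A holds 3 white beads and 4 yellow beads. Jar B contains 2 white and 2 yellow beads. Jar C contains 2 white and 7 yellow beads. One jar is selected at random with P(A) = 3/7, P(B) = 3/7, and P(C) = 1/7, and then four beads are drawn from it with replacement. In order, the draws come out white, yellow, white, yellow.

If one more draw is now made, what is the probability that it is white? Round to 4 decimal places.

Compute the likelihood of the observed sequence for each case: P(data | jar A) = (3/7)(4/7)(3/7)(4/7) = 0.059975; P(data | jar B) = (2/4)(2/4)(2/4)(2/4) = 0.0625; P(data | jar C) = (2/9)(7/9)(2/9)(7/9) = 0.029873.
Weighting by the prior gives 3/7 · 0.059975 = 0.025704, 3/7 · 0.0625 = 0.026786, 1/7 · 0.029873 = 0.0042676; summing to 0.056757.
Dividing through by the total gives posterior P(jar A | data) = 0.45287, P(jar B | data) = 0.47194, P(jar C | data) = 0.075192.
So P(white next | data) = Σ P(white next | H) P(H | data) = (3/7)(0.45287) + (1/2)(0.47194) + (2/9)(0.075192) = 0.44677.

0.4468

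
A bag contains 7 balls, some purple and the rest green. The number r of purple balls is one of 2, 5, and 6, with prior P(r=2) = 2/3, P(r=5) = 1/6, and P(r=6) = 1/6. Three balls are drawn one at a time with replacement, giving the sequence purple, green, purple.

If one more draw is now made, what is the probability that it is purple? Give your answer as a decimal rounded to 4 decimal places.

0.5387

The likelihood of the observed sequence under each hypothesis: P(data | r = 2) = (2/7)(5/7)(2/7) = 0.058309; P(data | r = 5) = (5/7)(2/7)(5/7) = 0.14577; P(data | r = 6) = (6/7)(1/7)(6/7) = 0.10496.
Weighting by the prior gives 2/3 · 0.058309 = 0.038873, 1/6 · 0.14577 = 0.024295, 1/6 · 0.10496 = 0.017493; summing to 0.080661.
Dividing through by the total gives posterior P(r = 2 | data) = 0.48193, P(r = 5 | data) = 0.3012, P(r = 6 | data) = 0.21687.
The predictive probability is P(purple next | data) = (2/7)(0.48193) + (5/7)(0.3012) + (6/7)(0.21687) = 0.53873.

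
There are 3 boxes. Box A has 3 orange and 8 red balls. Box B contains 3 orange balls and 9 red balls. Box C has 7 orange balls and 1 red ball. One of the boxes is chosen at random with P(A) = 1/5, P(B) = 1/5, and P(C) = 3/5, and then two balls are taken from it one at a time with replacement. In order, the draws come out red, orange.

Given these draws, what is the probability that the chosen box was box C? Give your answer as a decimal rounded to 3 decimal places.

For each hypothesis, P(data | H) works out to: P(data | box A) = (8/11)(3/11) = 0.19835; P(data | box B) = (9/12)(3/12) = 0.1875; P(data | box C) = (1/8)(7/8) = 0.10938.
Multiplying each by its prior: 1/5 · 0.19835 = 0.039669, 1/5 · 0.1875 = 0.0375, 3/5 · 0.10938 = 0.065625; with total 0.14279.
By Bayes' rule, P(box C | data) = (0.065625) / (0.14279) = 0.45958.

0.460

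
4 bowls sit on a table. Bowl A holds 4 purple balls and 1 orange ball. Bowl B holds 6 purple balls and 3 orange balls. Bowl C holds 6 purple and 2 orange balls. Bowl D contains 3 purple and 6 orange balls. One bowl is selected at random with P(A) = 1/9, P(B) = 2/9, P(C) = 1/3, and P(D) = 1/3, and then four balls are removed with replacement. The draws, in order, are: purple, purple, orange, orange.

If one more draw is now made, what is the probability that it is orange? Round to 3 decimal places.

For each hypothesis, P(data | H) works out to: P(data | bowl A) = (4/5)(4/5)(1/5)(1/5) = 0.0256; P(data | bowl B) = (6/9)(6/9)(3/9)(3/9) = 0.049383; P(data | bowl C) = (6/8)(6/8)(2/8)(2/8) = 0.035156; P(data | bowl D) = (3/9)(3/9)(6/9)(6/9) = 0.049383.
Multiplying each by its prior: 1/9 · 0.0256 = 0.0028444, 2/9 · 0.049383 = 0.010974, 1/3 · 0.035156 = 0.011719, 1/3 · 0.049383 = 0.016461; summing to 0.041998.
The posterior is then P(bowl A | data) = 0.067728, P(bowl B | data) = 0.2613, P(bowl C | data) = 0.27903, P(bowl D | data) = 0.39194.
The predictive probability is P(orange next | data) = (1/5)(0.067728) + (1/3)(0.2613) + (1/4)(0.27903) + (2/3)(0.39194) = 0.4317.

0.432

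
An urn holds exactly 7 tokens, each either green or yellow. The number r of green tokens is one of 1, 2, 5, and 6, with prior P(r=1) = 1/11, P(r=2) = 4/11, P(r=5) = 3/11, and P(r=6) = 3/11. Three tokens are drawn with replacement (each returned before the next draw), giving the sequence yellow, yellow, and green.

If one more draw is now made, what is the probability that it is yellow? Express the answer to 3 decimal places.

0.616

For each hypothesis, P(data | H) works out to: P(data | r = 1) = (6/7)(6/7)(1/7) = 0.10496; P(data | r = 2) = (5/7)(5/7)(2/7) = 0.14577; P(data | r = 5) = (2/7)(2/7)(5/7) = 0.058309; P(data | r = 6) = (1/7)(1/7)(6/7) = 0.017493.
Multiplying each by its prior: 1/11 · 0.10496 = 0.0095415, 4/11 · 0.14577 = 0.053008, 3/11 · 0.058309 = 0.015902, 3/11 · 0.017493 = 0.0047707; summing to 0.083223.
Normalising, the posterior is P(r = 1 | data) = 0.11465, P(r = 2 | data) = 0.63694, P(r = 5 | data) = 0.19108, P(r = 6 | data) = 0.057325.
The predictive probability is P(yellow next | data) = (6/7)(0.11465) + (5/7)(0.63694) + (2/7)(0.19108) + (1/7)(0.057325) = 0.61601.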